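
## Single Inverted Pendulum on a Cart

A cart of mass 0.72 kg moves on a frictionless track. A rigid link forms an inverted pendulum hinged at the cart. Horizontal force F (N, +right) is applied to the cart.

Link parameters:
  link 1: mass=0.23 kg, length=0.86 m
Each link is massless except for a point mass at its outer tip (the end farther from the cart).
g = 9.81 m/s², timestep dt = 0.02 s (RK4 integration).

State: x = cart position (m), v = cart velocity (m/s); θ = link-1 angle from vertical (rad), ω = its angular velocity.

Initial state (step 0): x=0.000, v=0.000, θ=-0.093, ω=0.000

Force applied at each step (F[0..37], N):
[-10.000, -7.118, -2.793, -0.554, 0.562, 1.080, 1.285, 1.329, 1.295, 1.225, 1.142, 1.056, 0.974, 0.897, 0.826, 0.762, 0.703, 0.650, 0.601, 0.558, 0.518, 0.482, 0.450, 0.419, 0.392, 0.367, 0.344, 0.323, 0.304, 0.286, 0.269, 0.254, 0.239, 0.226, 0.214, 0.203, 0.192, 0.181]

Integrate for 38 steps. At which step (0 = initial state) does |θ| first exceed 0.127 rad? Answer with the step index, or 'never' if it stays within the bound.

Answer: never

Derivation:
apply F[0]=-10.000 → step 1: x=-0.003, v=-0.271, θ=-0.090, ω=0.293
apply F[1]=-7.118 → step 2: x=-0.010, v=-0.463, θ=-0.082, ω=0.496
apply F[2]=-2.793 → step 3: x=-0.020, v=-0.536, θ=-0.072, ω=0.563
apply F[3]=-0.554 → step 4: x=-0.031, v=-0.547, θ=-0.060, ω=0.561
apply F[4]=+0.562 → step 5: x=-0.042, v=-0.528, θ=-0.050, ω=0.526
apply F[5]=+1.080 → step 6: x=-0.052, v=-0.496, θ=-0.039, ω=0.478
apply F[6]=+1.285 → step 7: x=-0.061, v=-0.458, θ=-0.030, ω=0.426
apply F[7]=+1.329 → step 8: x=-0.070, v=-0.419, θ=-0.022, ω=0.375
apply F[8]=+1.295 → step 9: x=-0.078, v=-0.382, θ=-0.015, ω=0.328
apply F[9]=+1.225 → step 10: x=-0.086, v=-0.347, θ=-0.009, ω=0.285
apply F[10]=+1.142 → step 11: x=-0.092, v=-0.315, θ=-0.004, ω=0.246
apply F[11]=+1.056 → step 12: x=-0.098, v=-0.286, θ=0.001, ω=0.211
apply F[12]=+0.974 → step 13: x=-0.104, v=-0.259, θ=0.005, ω=0.181
apply F[13]=+0.897 → step 14: x=-0.109, v=-0.234, θ=0.008, ω=0.154
apply F[14]=+0.826 → step 15: x=-0.113, v=-0.212, θ=0.011, ω=0.130
apply F[15]=+0.762 → step 16: x=-0.117, v=-0.192, θ=0.013, ω=0.109
apply F[16]=+0.703 → step 17: x=-0.121, v=-0.173, θ=0.015, ω=0.090
apply F[17]=+0.650 → step 18: x=-0.124, v=-0.156, θ=0.017, ω=0.074
apply F[18]=+0.601 → step 19: x=-0.127, v=-0.140, θ=0.018, ω=0.060
apply F[19]=+0.558 → step 20: x=-0.130, v=-0.126, θ=0.019, ω=0.047
apply F[20]=+0.518 → step 21: x=-0.132, v=-0.113, θ=0.020, ω=0.037
apply F[21]=+0.482 → step 22: x=-0.134, v=-0.101, θ=0.021, ω=0.027
apply F[22]=+0.450 → step 23: x=-0.136, v=-0.090, θ=0.021, ω=0.019
apply F[23]=+0.419 → step 24: x=-0.138, v=-0.079, θ=0.021, ω=0.012
apply F[24]=+0.392 → step 25: x=-0.139, v=-0.070, θ=0.022, ω=0.006
apply F[25]=+0.367 → step 26: x=-0.141, v=-0.061, θ=0.022, ω=0.000
apply F[26]=+0.344 → step 27: x=-0.142, v=-0.053, θ=0.022, ω=-0.004
apply F[27]=+0.323 → step 28: x=-0.143, v=-0.045, θ=0.021, ω=-0.008
apply F[28]=+0.304 → step 29: x=-0.143, v=-0.038, θ=0.021, ω=-0.012
apply F[29]=+0.286 → step 30: x=-0.144, v=-0.031, θ=0.021, ω=-0.015
apply F[30]=+0.269 → step 31: x=-0.145, v=-0.025, θ=0.021, ω=-0.017
apply F[31]=+0.254 → step 32: x=-0.145, v=-0.019, θ=0.020, ω=-0.019
apply F[32]=+0.239 → step 33: x=-0.146, v=-0.014, θ=0.020, ω=-0.021
apply F[33]=+0.226 → step 34: x=-0.146, v=-0.009, θ=0.019, ω=-0.022
apply F[34]=+0.214 → step 35: x=-0.146, v=-0.004, θ=0.019, ω=-0.023
apply F[35]=+0.203 → step 36: x=-0.146, v=0.000, θ=0.019, ω=-0.024
apply F[36]=+0.192 → step 37: x=-0.146, v=0.004, θ=0.018, ω=-0.025
apply F[37]=+0.181 → step 38: x=-0.146, v=0.008, θ=0.018, ω=-0.025
max |θ| = 0.093 ≤ 0.127 over all 39 states.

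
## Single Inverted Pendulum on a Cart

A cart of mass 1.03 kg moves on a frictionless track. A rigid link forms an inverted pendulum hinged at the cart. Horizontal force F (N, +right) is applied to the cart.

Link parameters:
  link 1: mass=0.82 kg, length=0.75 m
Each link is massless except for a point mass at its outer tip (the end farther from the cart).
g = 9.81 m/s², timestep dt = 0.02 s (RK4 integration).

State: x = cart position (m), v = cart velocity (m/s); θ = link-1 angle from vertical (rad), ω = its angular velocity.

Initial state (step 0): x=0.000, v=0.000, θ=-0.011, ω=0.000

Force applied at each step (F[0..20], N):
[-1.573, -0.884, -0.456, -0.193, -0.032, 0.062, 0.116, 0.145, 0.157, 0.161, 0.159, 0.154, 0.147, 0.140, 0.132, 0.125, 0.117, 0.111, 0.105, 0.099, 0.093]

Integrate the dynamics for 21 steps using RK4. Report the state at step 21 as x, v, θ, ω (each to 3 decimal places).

apply F[0]=-1.573 → step 1: x=-0.000, v=-0.029, θ=-0.011, ω=0.036
apply F[1]=-0.884 → step 2: x=-0.001, v=-0.044, θ=-0.010, ω=0.054
apply F[2]=-0.456 → step 3: x=-0.002, v=-0.052, θ=-0.009, ω=0.061
apply F[3]=-0.193 → step 4: x=-0.003, v=-0.054, θ=-0.007, ω=0.062
apply F[4]=-0.032 → step 5: x=-0.004, v=-0.054, θ=-0.006, ω=0.060
apply F[5]=+0.062 → step 6: x=-0.005, v=-0.052, θ=-0.005, ω=0.056
apply F[6]=+0.116 → step 7: x=-0.006, v=-0.049, θ=-0.004, ω=0.051
apply F[7]=+0.145 → step 8: x=-0.007, v=-0.046, θ=-0.003, ω=0.045
apply F[8]=+0.157 → step 9: x=-0.008, v=-0.042, θ=-0.002, ω=0.040
apply F[9]=+0.161 → step 10: x=-0.009, v=-0.039, θ=-0.001, ω=0.035
apply F[10]=+0.159 → step 11: x=-0.010, v=-0.035, θ=-0.001, ω=0.031
apply F[11]=+0.154 → step 12: x=-0.010, v=-0.032, θ=-0.000, ω=0.026
apply F[12]=+0.147 → step 13: x=-0.011, v=-0.030, θ=0.000, ω=0.023
apply F[13]=+0.140 → step 14: x=-0.011, v=-0.027, θ=0.001, ω=0.019
apply F[14]=+0.132 → step 15: x=-0.012, v=-0.025, θ=0.001, ω=0.016
apply F[15]=+0.125 → step 16: x=-0.012, v=-0.022, θ=0.001, ω=0.014
apply F[16]=+0.117 → step 17: x=-0.013, v=-0.020, θ=0.002, ω=0.011
apply F[17]=+0.111 → step 18: x=-0.013, v=-0.018, θ=0.002, ω=0.009
apply F[18]=+0.105 → step 19: x=-0.014, v=-0.017, θ=0.002, ω=0.008
apply F[19]=+0.099 → step 20: x=-0.014, v=-0.015, θ=0.002, ω=0.006
apply F[20]=+0.093 → step 21: x=-0.014, v=-0.014, θ=0.002, ω=0.005

Answer: x=-0.014, v=-0.014, θ=0.002, ω=0.005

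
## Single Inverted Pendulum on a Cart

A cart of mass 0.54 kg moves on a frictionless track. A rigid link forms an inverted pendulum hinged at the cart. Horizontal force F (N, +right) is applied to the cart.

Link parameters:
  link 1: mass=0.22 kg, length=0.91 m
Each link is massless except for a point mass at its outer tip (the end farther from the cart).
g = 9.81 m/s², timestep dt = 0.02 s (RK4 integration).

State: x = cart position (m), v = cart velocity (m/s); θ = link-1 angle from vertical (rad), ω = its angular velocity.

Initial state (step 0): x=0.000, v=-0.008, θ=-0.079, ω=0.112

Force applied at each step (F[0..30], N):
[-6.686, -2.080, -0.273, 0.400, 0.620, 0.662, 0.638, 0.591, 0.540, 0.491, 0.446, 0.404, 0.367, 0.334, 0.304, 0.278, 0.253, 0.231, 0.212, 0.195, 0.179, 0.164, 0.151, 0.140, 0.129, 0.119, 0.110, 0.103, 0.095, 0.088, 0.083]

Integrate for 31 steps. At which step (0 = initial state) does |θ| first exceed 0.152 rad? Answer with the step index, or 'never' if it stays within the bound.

Answer: never

Derivation:
apply F[0]=-6.686 → step 1: x=-0.003, v=-0.249, θ=-0.074, ω=0.359
apply F[1]=-2.080 → step 2: x=-0.008, v=-0.320, θ=-0.066, ω=0.422
apply F[2]=-0.273 → step 3: x=-0.015, v=-0.326, θ=-0.058, ω=0.415
apply F[3]=+0.400 → step 4: x=-0.021, v=-0.306, θ=-0.050, ω=0.382
apply F[4]=+0.620 → step 5: x=-0.027, v=-0.280, θ=-0.043, ω=0.343
apply F[5]=+0.662 → step 6: x=-0.032, v=-0.252, θ=-0.036, ω=0.304
apply F[6]=+0.638 → step 7: x=-0.037, v=-0.226, θ=-0.031, ω=0.268
apply F[7]=+0.591 → step 8: x=-0.041, v=-0.202, θ=-0.026, ω=0.235
apply F[8]=+0.540 → step 9: x=-0.045, v=-0.180, θ=-0.021, ω=0.206
apply F[9]=+0.491 → step 10: x=-0.048, v=-0.160, θ=-0.017, ω=0.181
apply F[10]=+0.446 → step 11: x=-0.052, v=-0.143, θ=-0.014, ω=0.158
apply F[11]=+0.404 → step 12: x=-0.054, v=-0.127, θ=-0.011, ω=0.137
apply F[12]=+0.367 → step 13: x=-0.057, v=-0.112, θ=-0.008, ω=0.120
apply F[13]=+0.334 → step 14: x=-0.059, v=-0.099, θ=-0.006, ω=0.104
apply F[14]=+0.304 → step 15: x=-0.061, v=-0.088, θ=-0.004, ω=0.090
apply F[15]=+0.278 → step 16: x=-0.062, v=-0.077, θ=-0.003, ω=0.077
apply F[16]=+0.253 → step 17: x=-0.064, v=-0.067, θ=-0.001, ω=0.067
apply F[17]=+0.231 → step 18: x=-0.065, v=-0.059, θ=0.000, ω=0.057
apply F[18]=+0.212 → step 19: x=-0.066, v=-0.051, θ=0.001, ω=0.048
apply F[19]=+0.195 → step 20: x=-0.067, v=-0.044, θ=0.002, ω=0.041
apply F[20]=+0.179 → step 21: x=-0.068, v=-0.038, θ=0.003, ω=0.034
apply F[21]=+0.164 → step 22: x=-0.068, v=-0.032, θ=0.003, ω=0.029
apply F[22]=+0.151 → step 23: x=-0.069, v=-0.026, θ=0.004, ω=0.024
apply F[23]=+0.140 → step 24: x=-0.070, v=-0.022, θ=0.004, ω=0.019
apply F[24]=+0.129 → step 25: x=-0.070, v=-0.017, θ=0.005, ω=0.015
apply F[25]=+0.119 → step 26: x=-0.070, v=-0.013, θ=0.005, ω=0.012
apply F[26]=+0.110 → step 27: x=-0.070, v=-0.009, θ=0.005, ω=0.009
apply F[27]=+0.103 → step 28: x=-0.071, v=-0.006, θ=0.005, ω=0.006
apply F[28]=+0.095 → step 29: x=-0.071, v=-0.003, θ=0.005, ω=0.004
apply F[29]=+0.088 → step 30: x=-0.071, v=-0.000, θ=0.005, ω=0.002
apply F[30]=+0.083 → step 31: x=-0.071, v=0.003, θ=0.005, ω=0.000
max |θ| = 0.079 ≤ 0.152 over all 32 states.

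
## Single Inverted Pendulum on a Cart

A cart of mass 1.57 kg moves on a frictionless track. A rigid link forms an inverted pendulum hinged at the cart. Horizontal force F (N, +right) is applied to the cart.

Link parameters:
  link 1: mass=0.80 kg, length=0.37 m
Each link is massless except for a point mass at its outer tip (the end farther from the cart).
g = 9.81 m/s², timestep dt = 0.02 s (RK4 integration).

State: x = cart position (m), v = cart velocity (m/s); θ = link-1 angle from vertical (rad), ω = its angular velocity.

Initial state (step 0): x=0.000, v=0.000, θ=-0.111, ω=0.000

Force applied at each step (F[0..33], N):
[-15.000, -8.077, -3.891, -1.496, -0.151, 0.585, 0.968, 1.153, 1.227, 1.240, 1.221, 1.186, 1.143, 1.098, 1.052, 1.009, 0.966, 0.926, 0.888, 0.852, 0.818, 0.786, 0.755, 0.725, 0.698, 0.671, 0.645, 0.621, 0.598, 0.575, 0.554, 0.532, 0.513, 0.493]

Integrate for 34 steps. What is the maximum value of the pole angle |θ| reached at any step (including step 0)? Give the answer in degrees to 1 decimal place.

apply F[0]=-15.000 → step 1: x=-0.002, v=-0.179, θ=-0.107, ω=0.423
apply F[1]=-8.077 → step 2: x=-0.006, v=-0.272, θ=-0.096, ω=0.618
apply F[2]=-3.891 → step 3: x=-0.012, v=-0.312, θ=-0.083, ω=0.679
apply F[3]=-1.496 → step 4: x=-0.018, v=-0.324, θ=-0.070, ω=0.670
apply F[4]=-0.151 → step 5: x=-0.025, v=-0.319, θ=-0.057, ω=0.625
apply F[5]=+0.585 → step 6: x=-0.031, v=-0.307, θ=-0.045, ω=0.564
apply F[6]=+0.968 → step 7: x=-0.037, v=-0.291, θ=-0.035, ω=0.499
apply F[7]=+1.153 → step 8: x=-0.043, v=-0.273, θ=-0.025, ω=0.436
apply F[8]=+1.227 → step 9: x=-0.048, v=-0.255, θ=-0.017, ω=0.377
apply F[9]=+1.240 → step 10: x=-0.053, v=-0.238, θ=-0.010, ω=0.323
apply F[10]=+1.221 → step 11: x=-0.058, v=-0.222, θ=-0.004, ω=0.275
apply F[11]=+1.186 → step 12: x=-0.062, v=-0.207, θ=0.001, ω=0.233
apply F[12]=+1.143 → step 13: x=-0.066, v=-0.192, θ=0.005, ω=0.197
apply F[13]=+1.098 → step 14: x=-0.070, v=-0.179, θ=0.009, ω=0.164
apply F[14]=+1.052 → step 15: x=-0.073, v=-0.167, θ=0.012, ω=0.137
apply F[15]=+1.009 → step 16: x=-0.076, v=-0.155, θ=0.014, ω=0.112
apply F[16]=+0.966 → step 17: x=-0.079, v=-0.144, θ=0.016, ω=0.091
apply F[17]=+0.926 → step 18: x=-0.082, v=-0.134, θ=0.018, ω=0.073
apply F[18]=+0.888 → step 19: x=-0.085, v=-0.125, θ=0.019, ω=0.058
apply F[19]=+0.852 → step 20: x=-0.087, v=-0.116, θ=0.020, ω=0.044
apply F[20]=+0.818 → step 21: x=-0.089, v=-0.108, θ=0.021, ω=0.033
apply F[21]=+0.786 → step 22: x=-0.091, v=-0.100, θ=0.022, ω=0.023
apply F[22]=+0.755 → step 23: x=-0.093, v=-0.092, θ=0.022, ω=0.014
apply F[23]=+0.725 → step 24: x=-0.095, v=-0.085, θ=0.022, ω=0.007
apply F[24]=+0.698 → step 25: x=-0.097, v=-0.079, θ=0.022, ω=0.001
apply F[25]=+0.671 → step 26: x=-0.098, v=-0.072, θ=0.022, ω=-0.004
apply F[26]=+0.645 → step 27: x=-0.100, v=-0.066, θ=0.022, ω=-0.009
apply F[27]=+0.621 → step 28: x=-0.101, v=-0.061, θ=0.022, ω=-0.012
apply F[28]=+0.598 → step 29: x=-0.102, v=-0.055, θ=0.022, ω=-0.016
apply F[29]=+0.575 → step 30: x=-0.103, v=-0.050, θ=0.021, ω=-0.018
apply F[30]=+0.554 → step 31: x=-0.104, v=-0.045, θ=0.021, ω=-0.020
apply F[31]=+0.532 → step 32: x=-0.105, v=-0.040, θ=0.021, ω=-0.022
apply F[32]=+0.513 → step 33: x=-0.106, v=-0.036, θ=0.020, ω=-0.023
apply F[33]=+0.493 → step 34: x=-0.106, v=-0.032, θ=0.020, ω=-0.024
Max |angle| over trajectory = 0.111 rad = 6.4°.

Answer: 6.4°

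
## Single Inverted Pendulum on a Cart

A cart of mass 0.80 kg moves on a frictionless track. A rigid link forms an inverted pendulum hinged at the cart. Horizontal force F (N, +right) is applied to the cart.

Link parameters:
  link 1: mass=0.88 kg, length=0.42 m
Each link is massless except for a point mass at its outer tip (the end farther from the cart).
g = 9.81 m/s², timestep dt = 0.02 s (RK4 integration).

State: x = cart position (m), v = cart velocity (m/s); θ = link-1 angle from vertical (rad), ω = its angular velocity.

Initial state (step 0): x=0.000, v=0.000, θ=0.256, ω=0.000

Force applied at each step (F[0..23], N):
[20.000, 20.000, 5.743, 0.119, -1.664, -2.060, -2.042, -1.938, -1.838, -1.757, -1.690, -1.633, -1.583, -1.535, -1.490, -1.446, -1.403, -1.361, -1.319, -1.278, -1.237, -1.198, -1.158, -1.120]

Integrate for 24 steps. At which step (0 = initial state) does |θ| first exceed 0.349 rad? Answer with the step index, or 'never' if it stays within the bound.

Answer: never

Derivation:
apply F[0]=+20.000 → step 1: x=0.004, v=0.419, θ=0.248, ω=-0.849
apply F[1]=+20.000 → step 2: x=0.017, v=0.848, θ=0.222, ω=-1.733
apply F[2]=+5.743 → step 3: x=0.035, v=0.950, θ=0.186, ω=-1.876
apply F[3]=+0.119 → step 4: x=0.054, v=0.924, θ=0.150, ω=-1.736
apply F[4]=-1.664 → step 5: x=0.071, v=0.858, θ=0.117, ω=-1.520
apply F[5]=-2.060 → step 6: x=0.088, v=0.787, θ=0.089, ω=-1.304
apply F[6]=-2.042 → step 7: x=0.103, v=0.721, θ=0.065, ω=-1.111
apply F[7]=-1.938 → step 8: x=0.117, v=0.662, θ=0.044, ω=-0.945
apply F[8]=-1.838 → step 9: x=0.129, v=0.609, θ=0.027, ω=-0.802
apply F[9]=-1.757 → step 10: x=0.141, v=0.561, θ=0.012, ω=-0.678
apply F[10]=-1.690 → step 11: x=0.152, v=0.517, θ=-0.000, ω=-0.572
apply F[11]=-1.633 → step 12: x=0.162, v=0.478, θ=-0.011, ω=-0.481
apply F[12]=-1.583 → step 13: x=0.171, v=0.441, θ=-0.020, ω=-0.402
apply F[13]=-1.535 → step 14: x=0.179, v=0.408, θ=-0.027, ω=-0.333
apply F[14]=-1.490 → step 15: x=0.187, v=0.377, θ=-0.033, ω=-0.274
apply F[15]=-1.446 → step 16: x=0.195, v=0.349, θ=-0.038, ω=-0.223
apply F[16]=-1.403 → step 17: x=0.201, v=0.323, θ=-0.042, ω=-0.179
apply F[17]=-1.361 → step 18: x=0.208, v=0.298, θ=-0.045, ω=-0.141
apply F[18]=-1.319 → step 19: x=0.213, v=0.275, θ=-0.048, ω=-0.108
apply F[19]=-1.278 → step 20: x=0.219, v=0.254, θ=-0.050, ω=-0.080
apply F[20]=-1.237 → step 21: x=0.223, v=0.234, θ=-0.051, ω=-0.056
apply F[21]=-1.198 → step 22: x=0.228, v=0.215, θ=-0.052, ω=-0.036
apply F[22]=-1.158 → step 23: x=0.232, v=0.197, θ=-0.052, ω=-0.018
apply F[23]=-1.120 → step 24: x=0.236, v=0.181, θ=-0.053, ω=-0.003
max |θ| = 0.256 ≤ 0.349 over all 25 states.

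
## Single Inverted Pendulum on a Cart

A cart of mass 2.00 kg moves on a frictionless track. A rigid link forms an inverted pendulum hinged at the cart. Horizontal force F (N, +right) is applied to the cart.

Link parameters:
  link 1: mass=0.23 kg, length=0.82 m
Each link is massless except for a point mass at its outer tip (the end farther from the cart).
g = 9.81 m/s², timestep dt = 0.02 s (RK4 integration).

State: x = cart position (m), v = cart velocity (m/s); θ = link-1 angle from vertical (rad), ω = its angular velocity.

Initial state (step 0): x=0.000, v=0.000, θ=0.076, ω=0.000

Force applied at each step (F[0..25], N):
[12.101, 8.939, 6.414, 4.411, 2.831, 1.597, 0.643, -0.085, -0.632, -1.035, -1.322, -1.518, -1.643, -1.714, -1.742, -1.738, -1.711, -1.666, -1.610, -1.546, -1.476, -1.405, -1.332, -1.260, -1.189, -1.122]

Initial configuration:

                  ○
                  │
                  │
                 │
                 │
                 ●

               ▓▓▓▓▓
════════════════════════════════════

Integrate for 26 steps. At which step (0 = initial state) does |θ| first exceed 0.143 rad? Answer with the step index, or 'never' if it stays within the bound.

apply F[0]=+12.101 → step 1: x=0.001, v=0.119, θ=0.075, ω=-0.127
apply F[1]=+8.939 → step 2: x=0.004, v=0.207, θ=0.071, ω=-0.216
apply F[2]=+6.414 → step 3: x=0.009, v=0.269, θ=0.066, ω=-0.276
apply F[3]=+4.411 → step 4: x=0.015, v=0.312, θ=0.061, ω=-0.312
apply F[4]=+2.831 → step 5: x=0.022, v=0.339, θ=0.054, ω=-0.332
apply F[5]=+1.597 → step 6: x=0.028, v=0.354, θ=0.047, ω=-0.338
apply F[6]=+0.643 → step 7: x=0.036, v=0.359, θ=0.041, ω=-0.334
apply F[7]=-0.085 → step 8: x=0.043, v=0.358, θ=0.034, ω=-0.323
apply F[8]=-0.632 → step 9: x=0.050, v=0.351, θ=0.028, ω=-0.307
apply F[9]=-1.035 → step 10: x=0.057, v=0.340, θ=0.022, ω=-0.288
apply F[10]=-1.322 → step 11: x=0.063, v=0.326, θ=0.016, ω=-0.266
apply F[11]=-1.518 → step 12: x=0.070, v=0.311, θ=0.011, ω=-0.244
apply F[12]=-1.643 → step 13: x=0.076, v=0.294, θ=0.007, ω=-0.222
apply F[13]=-1.714 → step 14: x=0.082, v=0.277, θ=0.002, ω=-0.200
apply F[14]=-1.742 → step 15: x=0.087, v=0.259, θ=-0.001, ω=-0.178
apply F[15]=-1.738 → step 16: x=0.092, v=0.242, θ=-0.005, ω=-0.158
apply F[16]=-1.711 → step 17: x=0.097, v=0.225, θ=-0.008, ω=-0.139
apply F[17]=-1.666 → step 18: x=0.101, v=0.209, θ=-0.010, ω=-0.121
apply F[18]=-1.610 → step 19: x=0.105, v=0.193, θ=-0.013, ω=-0.104
apply F[19]=-1.546 → step 20: x=0.109, v=0.178, θ=-0.015, ω=-0.089
apply F[20]=-1.476 → step 21: x=0.112, v=0.163, θ=-0.016, ω=-0.075
apply F[21]=-1.405 → step 22: x=0.115, v=0.150, θ=-0.018, ω=-0.063
apply F[22]=-1.332 → step 23: x=0.118, v=0.137, θ=-0.019, ω=-0.051
apply F[23]=-1.260 → step 24: x=0.121, v=0.125, θ=-0.020, ω=-0.041
apply F[24]=-1.189 → step 25: x=0.123, v=0.113, θ=-0.020, ω=-0.032
apply F[25]=-1.122 → step 26: x=0.125, v=0.102, θ=-0.021, ω=-0.024
max |θ| = 0.076 ≤ 0.143 over all 27 states.

Answer: never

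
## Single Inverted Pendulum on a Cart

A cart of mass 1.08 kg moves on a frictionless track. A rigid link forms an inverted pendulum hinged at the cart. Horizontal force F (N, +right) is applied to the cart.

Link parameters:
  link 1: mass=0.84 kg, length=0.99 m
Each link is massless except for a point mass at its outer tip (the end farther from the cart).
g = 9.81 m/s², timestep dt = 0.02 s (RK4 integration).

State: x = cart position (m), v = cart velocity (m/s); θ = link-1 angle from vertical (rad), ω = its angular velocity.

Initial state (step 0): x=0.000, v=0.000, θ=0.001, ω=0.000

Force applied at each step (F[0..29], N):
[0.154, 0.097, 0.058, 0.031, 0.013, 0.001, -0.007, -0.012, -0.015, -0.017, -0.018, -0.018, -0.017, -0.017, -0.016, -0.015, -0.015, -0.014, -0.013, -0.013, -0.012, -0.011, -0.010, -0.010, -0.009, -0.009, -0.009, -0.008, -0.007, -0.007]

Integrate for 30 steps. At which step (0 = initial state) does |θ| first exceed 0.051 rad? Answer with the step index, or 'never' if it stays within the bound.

apply F[0]=+0.154 → step 1: x=0.000, v=0.003, θ=0.001, ω=-0.003
apply F[1]=+0.097 → step 2: x=0.000, v=0.004, θ=0.001, ω=-0.004
apply F[2]=+0.058 → step 3: x=0.000, v=0.005, θ=0.001, ω=-0.005
apply F[3]=+0.031 → step 4: x=0.000, v=0.006, θ=0.001, ω=-0.005
apply F[4]=+0.013 → step 5: x=0.000, v=0.006, θ=0.001, ω=-0.005
apply F[5]=+0.001 → step 6: x=0.001, v=0.006, θ=0.001, ω=-0.005
apply F[6]=-0.007 → step 7: x=0.001, v=0.006, θ=0.000, ω=-0.005
apply F[7]=-0.012 → step 8: x=0.001, v=0.005, θ=0.000, ω=-0.004
apply F[8]=-0.015 → step 9: x=0.001, v=0.005, θ=0.000, ω=-0.004
apply F[9]=-0.017 → step 10: x=0.001, v=0.005, θ=0.000, ω=-0.003
apply F[10]=-0.018 → step 11: x=0.001, v=0.004, θ=0.000, ω=-0.003
apply F[11]=-0.018 → step 12: x=0.001, v=0.004, θ=0.000, ω=-0.003
apply F[12]=-0.017 → step 13: x=0.001, v=0.004, θ=0.000, ω=-0.002
apply F[13]=-0.017 → step 14: x=0.001, v=0.003, θ=-0.000, ω=-0.002
apply F[14]=-0.016 → step 15: x=0.001, v=0.003, θ=-0.000, ω=-0.002
apply F[15]=-0.015 → step 16: x=0.001, v=0.003, θ=-0.000, ω=-0.002
apply F[16]=-0.015 → step 17: x=0.001, v=0.003, θ=-0.000, ω=-0.001
apply F[17]=-0.014 → step 18: x=0.002, v=0.002, θ=-0.000, ω=-0.001
apply F[18]=-0.013 → step 19: x=0.002, v=0.002, θ=-0.000, ω=-0.001
apply F[19]=-0.013 → step 20: x=0.002, v=0.002, θ=-0.000, ω=-0.001
apply F[20]=-0.012 → step 21: x=0.002, v=0.002, θ=-0.000, ω=-0.001
apply F[21]=-0.011 → step 22: x=0.002, v=0.002, θ=-0.000, ω=-0.000
apply F[22]=-0.010 → step 23: x=0.002, v=0.001, θ=-0.000, ω=-0.000
apply F[23]=-0.010 → step 24: x=0.002, v=0.001, θ=-0.000, ω=-0.000
apply F[24]=-0.009 → step 25: x=0.002, v=0.001, θ=-0.000, ω=-0.000
apply F[25]=-0.009 → step 26: x=0.002, v=0.001, θ=-0.000, ω=-0.000
apply F[26]=-0.009 → step 27: x=0.002, v=0.001, θ=-0.000, ω=-0.000
apply F[27]=-0.008 → step 28: x=0.002, v=0.001, θ=-0.000, ω=0.000
apply F[28]=-0.007 → step 29: x=0.002, v=0.001, θ=-0.000, ω=0.000
apply F[29]=-0.007 → step 30: x=0.002, v=0.001, θ=-0.000, ω=0.000
max |θ| = 0.001 ≤ 0.051 over all 31 states.

Answer: never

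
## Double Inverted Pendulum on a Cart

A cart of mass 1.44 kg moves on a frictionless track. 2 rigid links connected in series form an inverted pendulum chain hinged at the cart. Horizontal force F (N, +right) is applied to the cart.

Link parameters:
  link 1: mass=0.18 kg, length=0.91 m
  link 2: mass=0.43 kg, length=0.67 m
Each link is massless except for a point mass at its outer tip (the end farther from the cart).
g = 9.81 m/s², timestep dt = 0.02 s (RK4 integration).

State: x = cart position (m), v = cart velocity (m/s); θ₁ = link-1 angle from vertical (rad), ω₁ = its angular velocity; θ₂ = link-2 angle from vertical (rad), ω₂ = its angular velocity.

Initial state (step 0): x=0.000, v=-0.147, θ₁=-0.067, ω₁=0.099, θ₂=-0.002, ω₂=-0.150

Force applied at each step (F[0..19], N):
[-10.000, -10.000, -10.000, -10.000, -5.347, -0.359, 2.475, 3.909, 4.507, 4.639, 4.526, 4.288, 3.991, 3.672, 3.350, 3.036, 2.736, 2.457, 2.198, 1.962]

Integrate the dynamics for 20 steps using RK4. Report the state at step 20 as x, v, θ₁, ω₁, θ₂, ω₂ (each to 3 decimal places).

apply F[0]=-10.000 → step 1: x=-0.004, v=-0.280, θ₁=-0.064, ω₁=0.198, θ₂=-0.004, ω₂=-0.086
apply F[1]=-10.000 → step 2: x=-0.011, v=-0.414, θ₁=-0.059, ω₁=0.301, θ₂=-0.005, ω₂=-0.029
apply F[2]=-10.000 → step 3: x=-0.021, v=-0.548, θ₁=-0.052, ω₁=0.410, θ₂=-0.006, ω₂=0.022
apply F[3]=-10.000 → step 4: x=-0.033, v=-0.683, θ₁=-0.043, ω₁=0.526, θ₂=-0.005, ω₂=0.064
apply F[4]=-5.347 → step 5: x=-0.048, v=-0.754, θ₁=-0.032, ω₁=0.580, θ₂=-0.003, ω₂=0.097
apply F[5]=-0.359 → step 6: x=-0.063, v=-0.757, θ₁=-0.020, ω₁=0.565, θ₂=-0.001, ω₂=0.120
apply F[6]=+2.475 → step 7: x=-0.077, v=-0.722, θ₁=-0.009, ω₁=0.516, θ₂=0.002, ω₂=0.134
apply F[7]=+3.909 → step 8: x=-0.091, v=-0.667, θ₁=0.000, ω₁=0.451, θ₂=0.004, ω₂=0.141
apply F[8]=+4.507 → step 9: x=-0.104, v=-0.605, θ₁=0.009, ω₁=0.383, θ₂=0.007, ω₂=0.142
apply F[9]=+4.639 → step 10: x=-0.115, v=-0.541, θ₁=0.016, ω₁=0.318, θ₂=0.010, ω₂=0.139
apply F[10]=+4.526 → step 11: x=-0.126, v=-0.480, θ₁=0.021, ω₁=0.258, θ₂=0.013, ω₂=0.132
apply F[11]=+4.288 → step 12: x=-0.135, v=-0.422, θ₁=0.026, ω₁=0.205, θ₂=0.015, ω₂=0.122
apply F[12]=+3.991 → step 13: x=-0.143, v=-0.369, θ₁=0.030, ω₁=0.159, θ₂=0.018, ω₂=0.111
apply F[13]=+3.672 → step 14: x=-0.150, v=-0.321, θ₁=0.032, ω₁=0.119, θ₂=0.020, ω₂=0.098
apply F[14]=+3.350 → step 15: x=-0.156, v=-0.277, θ₁=0.034, ω₁=0.084, θ₂=0.022, ω₂=0.086
apply F[15]=+3.036 → step 16: x=-0.161, v=-0.238, θ₁=0.036, ω₁=0.056, θ₂=0.023, ω₂=0.073
apply F[16]=+2.736 → step 17: x=-0.165, v=-0.203, θ₁=0.037, ω₁=0.031, θ₂=0.025, ω₂=0.060
apply F[17]=+2.457 → step 18: x=-0.169, v=-0.172, θ₁=0.037, ω₁=0.012, θ₂=0.026, ω₂=0.049
apply F[18]=+2.198 → step 19: x=-0.172, v=-0.145, θ₁=0.037, ω₁=-0.005, θ₂=0.027, ω₂=0.037
apply F[19]=+1.962 → step 20: x=-0.175, v=-0.120, θ₁=0.037, ω₁=-0.018, θ₂=0.027, ω₂=0.027

Answer: x=-0.175, v=-0.120, θ₁=0.037, ω₁=-0.018, θ₂=0.027, ω₂=0.027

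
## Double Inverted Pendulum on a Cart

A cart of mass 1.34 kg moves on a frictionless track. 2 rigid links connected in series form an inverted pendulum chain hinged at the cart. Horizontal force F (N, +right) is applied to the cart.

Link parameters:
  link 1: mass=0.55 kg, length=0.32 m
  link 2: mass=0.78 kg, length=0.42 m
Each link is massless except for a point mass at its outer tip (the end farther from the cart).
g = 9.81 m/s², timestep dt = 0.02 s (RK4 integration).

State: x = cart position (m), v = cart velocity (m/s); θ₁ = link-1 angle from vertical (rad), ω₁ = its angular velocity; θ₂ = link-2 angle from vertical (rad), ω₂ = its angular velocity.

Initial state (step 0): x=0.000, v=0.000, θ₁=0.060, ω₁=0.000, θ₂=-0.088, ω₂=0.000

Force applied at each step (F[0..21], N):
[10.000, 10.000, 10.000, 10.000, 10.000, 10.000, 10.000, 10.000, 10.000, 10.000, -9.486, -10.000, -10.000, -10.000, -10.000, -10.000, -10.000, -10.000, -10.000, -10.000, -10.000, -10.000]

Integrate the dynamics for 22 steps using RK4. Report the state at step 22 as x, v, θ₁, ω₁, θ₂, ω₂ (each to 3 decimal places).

Answer: x=0.344, v=-0.043, θ₁=-1.523, ω₁=-7.137, θ₂=-0.317, ω₂=-0.420

Derivation:
apply F[0]=+10.000 → step 1: x=0.001, v=0.138, θ₁=0.057, ω₁=-0.266, θ₂=-0.090, ω₂=-0.168
apply F[1]=+10.000 → step 2: x=0.006, v=0.276, θ₁=0.049, ω₁=-0.541, θ₂=-0.095, ω₂=-0.331
apply F[2]=+10.000 → step 3: x=0.012, v=0.417, θ₁=0.036, ω₁=-0.836, θ₂=-0.103, ω₂=-0.488
apply F[3]=+10.000 → step 4: x=0.022, v=0.562, θ₁=0.016, ω₁=-1.162, θ₂=-0.114, ω₂=-0.632
apply F[4]=+10.000 → step 5: x=0.035, v=0.711, θ₁=-0.011, ω₁=-1.529, θ₂=-0.128, ω₂=-0.759
apply F[5]=+10.000 → step 6: x=0.051, v=0.864, θ₁=-0.046, ω₁=-1.948, θ₂=-0.144, ω₂=-0.863
apply F[6]=+10.000 → step 7: x=0.070, v=1.023, θ₁=-0.089, ω₁=-2.429, θ₂=-0.162, ω₂=-0.937
apply F[7]=+10.000 → step 8: x=0.092, v=1.187, θ₁=-0.143, ω₁=-2.976, θ₂=-0.182, ω₂=-0.978
apply F[8]=+10.000 → step 9: x=0.117, v=1.352, θ₁=-0.209, ω₁=-3.583, θ₂=-0.201, ω₂=-0.987
apply F[9]=+10.000 → step 10: x=0.146, v=1.512, θ₁=-0.287, ω₁=-4.225, θ₂=-0.221, ω₂=-0.979
apply F[10]=-9.486 → step 11: x=0.175, v=1.404, θ₁=-0.371, ω₁=-4.146, θ₂=-0.240, ω₂=-0.920
apply F[11]=-10.000 → step 12: x=0.202, v=1.296, θ₁=-0.453, ω₁=-4.156, θ₂=-0.258, ω₂=-0.822
apply F[12]=-10.000 → step 13: x=0.227, v=1.193, θ₁=-0.537, ω₁=-4.259, θ₂=-0.273, ω₂=-0.694
apply F[13]=-10.000 → step 14: x=0.250, v=1.091, θ₁=-0.624, ω₁=-4.435, θ₂=-0.285, ω₂=-0.546
apply F[14]=-10.000 → step 15: x=0.270, v=0.986, θ₁=-0.715, ω₁=-4.666, θ₂=-0.295, ω₂=-0.393
apply F[15]=-10.000 → step 16: x=0.289, v=0.875, θ₁=-0.811, ω₁=-4.935, θ₂=-0.301, ω₂=-0.251
apply F[16]=-10.000 → step 17: x=0.305, v=0.754, θ₁=-0.913, ω₁=-5.231, θ₂=-0.305, ω₂=-0.135
apply F[17]=-10.000 → step 18: x=0.319, v=0.623, θ₁=-1.020, ω₁=-5.549, θ₂=-0.307, ω₂=-0.057
apply F[18]=-10.000 → step 19: x=0.330, v=0.479, θ₁=-1.135, ω₁=-5.890, θ₂=-0.307, ω₂=-0.033
apply F[19]=-10.000 → step 20: x=0.338, v=0.321, θ₁=-1.256, ω₁=-6.259, θ₂=-0.308, ω₂=-0.075
apply F[20]=-10.000 → step 21: x=0.343, v=0.148, θ₁=-1.385, ω₁=-6.670, θ₂=-0.311, ω₂=-0.197
apply F[21]=-10.000 → step 22: x=0.344, v=-0.043, θ₁=-1.523, ω₁=-7.137, θ₂=-0.317, ω₂=-0.420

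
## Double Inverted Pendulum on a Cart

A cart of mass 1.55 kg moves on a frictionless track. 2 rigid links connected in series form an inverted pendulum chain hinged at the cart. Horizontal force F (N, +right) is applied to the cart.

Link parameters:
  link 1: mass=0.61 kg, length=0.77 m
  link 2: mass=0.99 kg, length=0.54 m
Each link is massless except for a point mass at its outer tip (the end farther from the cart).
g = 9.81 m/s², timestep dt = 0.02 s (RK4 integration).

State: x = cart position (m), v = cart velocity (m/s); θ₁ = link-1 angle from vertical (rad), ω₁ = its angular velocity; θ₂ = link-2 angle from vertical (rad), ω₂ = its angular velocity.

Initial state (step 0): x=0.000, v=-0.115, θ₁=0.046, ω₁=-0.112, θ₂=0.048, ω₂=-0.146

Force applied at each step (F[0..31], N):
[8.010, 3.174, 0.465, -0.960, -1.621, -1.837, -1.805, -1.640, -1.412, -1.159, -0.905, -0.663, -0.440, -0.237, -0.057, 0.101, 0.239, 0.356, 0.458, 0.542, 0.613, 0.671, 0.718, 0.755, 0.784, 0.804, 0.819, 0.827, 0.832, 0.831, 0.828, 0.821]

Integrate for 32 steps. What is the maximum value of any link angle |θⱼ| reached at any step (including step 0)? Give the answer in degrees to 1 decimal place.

Answer: 2.8°

Derivation:
apply F[0]=+8.010 → step 1: x=-0.001, v=-0.021, θ₁=0.043, ω₁=-0.224, θ₂=0.045, ω₂=-0.144
apply F[1]=+3.174 → step 2: x=-0.001, v=0.012, θ₁=0.038, ω₁=-0.257, θ₂=0.042, ω₂=-0.141
apply F[2]=+0.465 → step 3: x=-0.001, v=0.011, θ₁=0.033, ω₁=-0.249, θ₂=0.039, ω₂=-0.136
apply F[3]=-0.960 → step 4: x=-0.001, v=-0.008, θ₁=0.028, ω₁=-0.221, θ₂=0.037, ω₂=-0.128
apply F[4]=-1.621 → step 5: x=-0.002, v=-0.034, θ₁=0.024, ω₁=-0.184, θ₂=0.034, ω₂=-0.119
apply F[5]=-1.837 → step 6: x=-0.003, v=-0.062, θ₁=0.021, ω₁=-0.146, θ₂=0.032, ω₂=-0.109
apply F[6]=-1.805 → step 7: x=-0.004, v=-0.089, θ₁=0.018, ω₁=-0.111, θ₂=0.030, ω₂=-0.098
apply F[7]=-1.640 → step 8: x=-0.006, v=-0.114, θ₁=0.016, ω₁=-0.079, θ₂=0.028, ω₂=-0.087
apply F[8]=-1.412 → step 9: x=-0.009, v=-0.135, θ₁=0.015, ω₁=-0.052, θ₂=0.027, ω₂=-0.075
apply F[9]=-1.159 → step 10: x=-0.011, v=-0.153, θ₁=0.014, ω₁=-0.030, θ₂=0.025, ω₂=-0.065
apply F[10]=-0.905 → step 11: x=-0.015, v=-0.168, θ₁=0.014, ω₁=-0.012, θ₂=0.024, ω₂=-0.054
apply F[11]=-0.663 → step 12: x=-0.018, v=-0.179, θ₁=0.014, ω₁=0.002, θ₂=0.023, ω₂=-0.045
apply F[12]=-0.440 → step 13: x=-0.022, v=-0.187, θ₁=0.014, ω₁=0.013, θ₂=0.022, ω₂=-0.037
apply F[13]=-0.237 → step 14: x=-0.026, v=-0.193, θ₁=0.014, ω₁=0.021, θ₂=0.022, ω₂=-0.029
apply F[14]=-0.057 → step 15: x=-0.030, v=-0.197, θ₁=0.015, ω₁=0.026, θ₂=0.021, ω₂=-0.022
apply F[15]=+0.101 → step 16: x=-0.033, v=-0.198, θ₁=0.015, ω₁=0.030, θ₂=0.021, ω₂=-0.017
apply F[16]=+0.239 → step 17: x=-0.037, v=-0.199, θ₁=0.016, ω₁=0.031, θ₂=0.020, ω₂=-0.012
apply F[17]=+0.356 → step 18: x=-0.041, v=-0.197, θ₁=0.016, ω₁=0.032, θ₂=0.020, ω₂=-0.008
apply F[18]=+0.458 → step 19: x=-0.045, v=-0.195, θ₁=0.017, ω₁=0.032, θ₂=0.020, ω₂=-0.005
apply F[19]=+0.542 → step 20: x=-0.049, v=-0.191, θ₁=0.018, ω₁=0.030, θ₂=0.020, ω₂=-0.002
apply F[20]=+0.613 → step 21: x=-0.053, v=-0.187, θ₁=0.018, ω₁=0.029, θ₂=0.020, ω₂=-0.000
apply F[21]=+0.671 → step 22: x=-0.057, v=-0.182, θ₁=0.019, ω₁=0.026, θ₂=0.020, ω₂=0.001
apply F[22]=+0.718 → step 23: x=-0.060, v=-0.177, θ₁=0.019, ω₁=0.024, θ₂=0.020, ω₂=0.002
apply F[23]=+0.755 → step 24: x=-0.064, v=-0.171, θ₁=0.020, ω₁=0.021, θ₂=0.020, ω₂=0.002
apply F[24]=+0.784 → step 25: x=-0.067, v=-0.165, θ₁=0.020, ω₁=0.018, θ₂=0.020, ω₂=0.002
apply F[25]=+0.804 → step 26: x=-0.070, v=-0.158, θ₁=0.020, ω₁=0.015, θ₂=0.020, ω₂=0.002
apply F[26]=+0.819 → step 27: x=-0.073, v=-0.152, θ₁=0.021, ω₁=0.012, θ₂=0.020, ω₂=0.002
apply F[27]=+0.827 → step 28: x=-0.076, v=-0.145, θ₁=0.021, ω₁=0.009, θ₂=0.020, ω₂=0.001
apply F[28]=+0.832 → step 29: x=-0.079, v=-0.139, θ₁=0.021, ω₁=0.007, θ₂=0.020, ω₂=0.000
apply F[29]=+0.831 → step 30: x=-0.082, v=-0.133, θ₁=0.021, ω₁=0.004, θ₂=0.020, ω₂=-0.000
apply F[30]=+0.828 → step 31: x=-0.084, v=-0.126, θ₁=0.021, ω₁=0.002, θ₂=0.020, ω₂=-0.001
apply F[31]=+0.821 → step 32: x=-0.087, v=-0.120, θ₁=0.021, ω₁=-0.001, θ₂=0.020, ω₂=-0.002
Max |angle| over trajectory = 0.048 rad = 2.8°.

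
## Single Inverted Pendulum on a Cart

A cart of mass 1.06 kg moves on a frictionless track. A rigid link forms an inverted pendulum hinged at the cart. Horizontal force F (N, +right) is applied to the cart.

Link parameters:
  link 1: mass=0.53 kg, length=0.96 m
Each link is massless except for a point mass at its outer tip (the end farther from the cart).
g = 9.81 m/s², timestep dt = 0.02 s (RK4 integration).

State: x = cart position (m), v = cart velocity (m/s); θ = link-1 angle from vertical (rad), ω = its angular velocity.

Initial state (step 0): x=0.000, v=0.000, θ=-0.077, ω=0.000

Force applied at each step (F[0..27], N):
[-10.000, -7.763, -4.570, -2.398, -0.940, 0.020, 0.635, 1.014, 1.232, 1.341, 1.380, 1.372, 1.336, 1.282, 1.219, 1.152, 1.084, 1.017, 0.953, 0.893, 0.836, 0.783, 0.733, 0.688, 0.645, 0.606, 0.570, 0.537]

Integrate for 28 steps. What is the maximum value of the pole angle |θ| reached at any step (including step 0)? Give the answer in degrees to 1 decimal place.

Answer: 4.4°

Derivation:
apply F[0]=-10.000 → step 1: x=-0.002, v=-0.181, θ=-0.075, ω=0.172
apply F[1]=-7.763 → step 2: x=-0.007, v=-0.320, θ=-0.071, ω=0.302
apply F[2]=-4.570 → step 3: x=-0.014, v=-0.399, θ=-0.064, ω=0.370
apply F[3]=-2.398 → step 4: x=-0.022, v=-0.439, θ=-0.056, ω=0.399
apply F[4]=-0.940 → step 5: x=-0.031, v=-0.451, θ=-0.048, ω=0.402
apply F[5]=+0.020 → step 6: x=-0.040, v=-0.447, θ=-0.040, ω=0.388
apply F[6]=+0.635 → step 7: x=-0.049, v=-0.431, θ=-0.033, ω=0.364
apply F[7]=+1.014 → step 8: x=-0.057, v=-0.409, θ=-0.026, ω=0.335
apply F[8]=+1.232 → step 9: x=-0.065, v=-0.384, θ=-0.019, ω=0.304
apply F[9]=+1.341 → step 10: x=-0.073, v=-0.357, θ=-0.014, ω=0.273
apply F[10]=+1.380 → step 11: x=-0.080, v=-0.330, θ=-0.008, ω=0.243
apply F[11]=+1.372 → step 12: x=-0.086, v=-0.303, θ=-0.004, ω=0.214
apply F[12]=+1.336 → step 13: x=-0.092, v=-0.278, θ=0.000, ω=0.187
apply F[13]=+1.282 → step 14: x=-0.097, v=-0.254, θ=0.004, ω=0.162
apply F[14]=+1.219 → step 15: x=-0.102, v=-0.231, θ=0.007, ω=0.140
apply F[15]=+1.152 → step 16: x=-0.106, v=-0.210, θ=0.009, ω=0.120
apply F[16]=+1.084 → step 17: x=-0.110, v=-0.191, θ=0.011, ω=0.102
apply F[17]=+1.017 → step 18: x=-0.114, v=-0.173, θ=0.013, ω=0.085
apply F[18]=+0.953 → step 19: x=-0.117, v=-0.157, θ=0.015, ω=0.071
apply F[19]=+0.893 → step 20: x=-0.120, v=-0.141, θ=0.016, ω=0.058
apply F[20]=+0.836 → step 21: x=-0.123, v=-0.127, θ=0.017, ω=0.047
apply F[21]=+0.783 → step 22: x=-0.125, v=-0.114, θ=0.018, ω=0.037
apply F[22]=+0.733 → step 23: x=-0.128, v=-0.102, θ=0.019, ω=0.028
apply F[23]=+0.688 → step 24: x=-0.129, v=-0.091, θ=0.019, ω=0.021
apply F[24]=+0.645 → step 25: x=-0.131, v=-0.081, θ=0.020, ω=0.014
apply F[25]=+0.606 → step 26: x=-0.133, v=-0.071, θ=0.020, ω=0.008
apply F[26]=+0.570 → step 27: x=-0.134, v=-0.062, θ=0.020, ω=0.003
apply F[27]=+0.537 → step 28: x=-0.135, v=-0.054, θ=0.020, ω=-0.002
Max |angle| over trajectory = 0.077 rad = 4.4°.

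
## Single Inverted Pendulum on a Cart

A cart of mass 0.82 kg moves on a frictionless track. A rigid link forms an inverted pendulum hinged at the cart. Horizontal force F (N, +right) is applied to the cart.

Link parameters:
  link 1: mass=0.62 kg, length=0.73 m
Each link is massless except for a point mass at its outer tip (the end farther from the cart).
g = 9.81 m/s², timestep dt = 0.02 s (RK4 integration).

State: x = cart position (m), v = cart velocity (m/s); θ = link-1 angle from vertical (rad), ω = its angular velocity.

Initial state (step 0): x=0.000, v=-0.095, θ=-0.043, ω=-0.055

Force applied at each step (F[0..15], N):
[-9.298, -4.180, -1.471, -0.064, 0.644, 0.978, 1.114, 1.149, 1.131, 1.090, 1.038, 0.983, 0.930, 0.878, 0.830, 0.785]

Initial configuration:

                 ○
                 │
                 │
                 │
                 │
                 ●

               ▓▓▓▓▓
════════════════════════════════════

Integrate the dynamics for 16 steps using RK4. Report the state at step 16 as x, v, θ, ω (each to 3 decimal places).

Answer: x=-0.100, v=-0.176, θ=0.026, ω=0.050

Derivation:
apply F[0]=-9.298 → step 1: x=-0.004, v=-0.315, θ=-0.041, ω=0.235
apply F[1]=-4.180 → step 2: x=-0.011, v=-0.411, θ=-0.035, ω=0.356
apply F[2]=-1.471 → step 3: x=-0.020, v=-0.443, θ=-0.028, ω=0.390
apply F[3]=-0.064 → step 4: x=-0.029, v=-0.441, θ=-0.020, ω=0.381
apply F[4]=+0.644 → step 5: x=-0.037, v=-0.423, θ=-0.013, ω=0.352
apply F[5]=+0.978 → step 6: x=-0.046, v=-0.397, θ=-0.006, ω=0.315
apply F[6]=+1.114 → step 7: x=-0.053, v=-0.370, θ=-0.000, ω=0.276
apply F[7]=+1.149 → step 8: x=-0.060, v=-0.342, θ=0.005, ω=0.239
apply F[8]=+1.131 → step 9: x=-0.067, v=-0.315, θ=0.009, ω=0.205
apply F[9]=+1.090 → step 10: x=-0.073, v=-0.291, θ=0.013, ω=0.174
apply F[10]=+1.038 → step 11: x=-0.079, v=-0.267, θ=0.016, ω=0.146
apply F[11]=+0.983 → step 12: x=-0.084, v=-0.246, θ=0.019, ω=0.121
apply F[12]=+0.930 → step 13: x=-0.088, v=-0.226, θ=0.021, ω=0.100
apply F[13]=+0.878 → step 14: x=-0.093, v=-0.208, θ=0.023, ω=0.081
apply F[14]=+0.830 → step 15: x=-0.097, v=-0.192, θ=0.024, ω=0.065
apply F[15]=+0.785 → step 16: x=-0.100, v=-0.176, θ=0.026, ω=0.050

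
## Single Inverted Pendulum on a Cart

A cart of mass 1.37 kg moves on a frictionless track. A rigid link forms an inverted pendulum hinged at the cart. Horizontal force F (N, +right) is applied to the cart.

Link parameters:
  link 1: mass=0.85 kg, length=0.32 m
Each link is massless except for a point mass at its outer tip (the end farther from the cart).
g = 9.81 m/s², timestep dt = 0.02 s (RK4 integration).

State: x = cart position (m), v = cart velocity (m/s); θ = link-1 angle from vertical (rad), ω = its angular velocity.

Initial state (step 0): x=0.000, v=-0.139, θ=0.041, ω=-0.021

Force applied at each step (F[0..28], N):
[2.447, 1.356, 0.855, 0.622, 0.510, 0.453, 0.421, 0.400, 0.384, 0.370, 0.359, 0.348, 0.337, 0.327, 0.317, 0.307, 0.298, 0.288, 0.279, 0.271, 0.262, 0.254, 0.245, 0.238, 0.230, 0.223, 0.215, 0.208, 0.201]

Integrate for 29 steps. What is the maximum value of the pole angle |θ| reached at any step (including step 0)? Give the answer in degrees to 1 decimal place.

Answer: 2.3°

Derivation:
apply F[0]=+2.447 → step 1: x=-0.002, v=-0.108, θ=0.040, ω=-0.092
apply F[1]=+1.356 → step 2: x=-0.004, v=-0.093, θ=0.038, ω=-0.115
apply F[2]=+0.855 → step 3: x=-0.006, v=-0.085, θ=0.035, ω=-0.118
apply F[3]=+0.622 → step 4: x=-0.008, v=-0.080, θ=0.033, ω=-0.112
apply F[4]=+0.510 → step 5: x=-0.009, v=-0.077, θ=0.031, ω=-0.104
apply F[5]=+0.453 → step 6: x=-0.011, v=-0.074, θ=0.029, ω=-0.095
apply F[6]=+0.421 → step 7: x=-0.012, v=-0.071, θ=0.027, ω=-0.086
apply F[7]=+0.400 → step 8: x=-0.014, v=-0.068, θ=0.026, ω=-0.078
apply F[8]=+0.384 → step 9: x=-0.015, v=-0.066, θ=0.024, ω=-0.071
apply F[9]=+0.370 → step 10: x=-0.016, v=-0.063, θ=0.023, ω=-0.064
apply F[10]=+0.359 → step 11: x=-0.018, v=-0.061, θ=0.022, ω=-0.059
apply F[11]=+0.348 → step 12: x=-0.019, v=-0.058, θ=0.020, ω=-0.054
apply F[12]=+0.337 → step 13: x=-0.020, v=-0.056, θ=0.019, ω=-0.049
apply F[13]=+0.327 → step 14: x=-0.021, v=-0.053, θ=0.018, ω=-0.045
apply F[14]=+0.317 → step 15: x=-0.022, v=-0.051, θ=0.018, ω=-0.042
apply F[15]=+0.307 → step 16: x=-0.023, v=-0.048, θ=0.017, ω=-0.039
apply F[16]=+0.298 → step 17: x=-0.024, v=-0.046, θ=0.016, ω=-0.036
apply F[17]=+0.288 → step 18: x=-0.025, v=-0.044, θ=0.015, ω=-0.034
apply F[18]=+0.279 → step 19: x=-0.026, v=-0.042, θ=0.015, ω=-0.032
apply F[19]=+0.271 → step 20: x=-0.027, v=-0.039, θ=0.014, ω=-0.030
apply F[20]=+0.262 → step 21: x=-0.027, v=-0.037, θ=0.014, ω=-0.028
apply F[21]=+0.254 → step 22: x=-0.028, v=-0.035, θ=0.013, ω=-0.026
apply F[22]=+0.245 → step 23: x=-0.029, v=-0.033, θ=0.012, ω=-0.025
apply F[23]=+0.238 → step 24: x=-0.029, v=-0.031, θ=0.012, ω=-0.024
apply F[24]=+0.230 → step 25: x=-0.030, v=-0.029, θ=0.012, ω=-0.022
apply F[25]=+0.223 → step 26: x=-0.031, v=-0.027, θ=0.011, ω=-0.021
apply F[26]=+0.215 → step 27: x=-0.031, v=-0.025, θ=0.011, ω=-0.020
apply F[27]=+0.208 → step 28: x=-0.032, v=-0.024, θ=0.010, ω=-0.019
apply F[28]=+0.201 → step 29: x=-0.032, v=-0.022, θ=0.010, ω=-0.019
Max |angle| over trajectory = 0.041 rad = 2.3°.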